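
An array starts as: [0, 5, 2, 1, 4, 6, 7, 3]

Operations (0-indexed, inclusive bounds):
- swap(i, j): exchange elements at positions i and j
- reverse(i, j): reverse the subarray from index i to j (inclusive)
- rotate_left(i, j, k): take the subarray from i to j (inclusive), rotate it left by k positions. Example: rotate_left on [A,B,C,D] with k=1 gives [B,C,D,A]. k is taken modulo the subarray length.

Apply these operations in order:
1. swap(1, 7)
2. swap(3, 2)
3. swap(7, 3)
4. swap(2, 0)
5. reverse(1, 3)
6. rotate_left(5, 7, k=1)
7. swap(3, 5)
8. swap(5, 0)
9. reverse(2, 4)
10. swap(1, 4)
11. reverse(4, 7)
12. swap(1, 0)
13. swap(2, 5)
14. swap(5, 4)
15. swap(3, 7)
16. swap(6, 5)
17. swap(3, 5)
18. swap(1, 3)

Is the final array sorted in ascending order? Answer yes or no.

After 1 (swap(1, 7)): [0, 3, 2, 1, 4, 6, 7, 5]
After 2 (swap(3, 2)): [0, 3, 1, 2, 4, 6, 7, 5]
After 3 (swap(7, 3)): [0, 3, 1, 5, 4, 6, 7, 2]
After 4 (swap(2, 0)): [1, 3, 0, 5, 4, 6, 7, 2]
After 5 (reverse(1, 3)): [1, 5, 0, 3, 4, 6, 7, 2]
After 6 (rotate_left(5, 7, k=1)): [1, 5, 0, 3, 4, 7, 2, 6]
After 7 (swap(3, 5)): [1, 5, 0, 7, 4, 3, 2, 6]
After 8 (swap(5, 0)): [3, 5, 0, 7, 4, 1, 2, 6]
After 9 (reverse(2, 4)): [3, 5, 4, 7, 0, 1, 2, 6]
After 10 (swap(1, 4)): [3, 0, 4, 7, 5, 1, 2, 6]
After 11 (reverse(4, 7)): [3, 0, 4, 7, 6, 2, 1, 5]
After 12 (swap(1, 0)): [0, 3, 4, 7, 6, 2, 1, 5]
After 13 (swap(2, 5)): [0, 3, 2, 7, 6, 4, 1, 5]
After 14 (swap(5, 4)): [0, 3, 2, 7, 4, 6, 1, 5]
After 15 (swap(3, 7)): [0, 3, 2, 5, 4, 6, 1, 7]
After 16 (swap(6, 5)): [0, 3, 2, 5, 4, 1, 6, 7]
After 17 (swap(3, 5)): [0, 3, 2, 1, 4, 5, 6, 7]
After 18 (swap(1, 3)): [0, 1, 2, 3, 4, 5, 6, 7]

Answer: yes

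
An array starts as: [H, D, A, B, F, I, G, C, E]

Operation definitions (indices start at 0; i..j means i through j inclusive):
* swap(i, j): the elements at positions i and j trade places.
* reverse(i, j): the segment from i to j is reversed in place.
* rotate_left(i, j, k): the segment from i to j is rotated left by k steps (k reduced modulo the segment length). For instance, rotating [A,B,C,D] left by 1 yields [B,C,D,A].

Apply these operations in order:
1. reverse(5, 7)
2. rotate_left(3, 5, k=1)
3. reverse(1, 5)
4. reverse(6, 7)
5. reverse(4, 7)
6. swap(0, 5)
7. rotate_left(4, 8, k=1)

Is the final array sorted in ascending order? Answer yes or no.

After 1 (reverse(5, 7)): [H, D, A, B, F, C, G, I, E]
After 2 (rotate_left(3, 5, k=1)): [H, D, A, F, C, B, G, I, E]
After 3 (reverse(1, 5)): [H, B, C, F, A, D, G, I, E]
After 4 (reverse(6, 7)): [H, B, C, F, A, D, I, G, E]
After 5 (reverse(4, 7)): [H, B, C, F, G, I, D, A, E]
After 6 (swap(0, 5)): [I, B, C, F, G, H, D, A, E]
After 7 (rotate_left(4, 8, k=1)): [I, B, C, F, H, D, A, E, G]

Answer: no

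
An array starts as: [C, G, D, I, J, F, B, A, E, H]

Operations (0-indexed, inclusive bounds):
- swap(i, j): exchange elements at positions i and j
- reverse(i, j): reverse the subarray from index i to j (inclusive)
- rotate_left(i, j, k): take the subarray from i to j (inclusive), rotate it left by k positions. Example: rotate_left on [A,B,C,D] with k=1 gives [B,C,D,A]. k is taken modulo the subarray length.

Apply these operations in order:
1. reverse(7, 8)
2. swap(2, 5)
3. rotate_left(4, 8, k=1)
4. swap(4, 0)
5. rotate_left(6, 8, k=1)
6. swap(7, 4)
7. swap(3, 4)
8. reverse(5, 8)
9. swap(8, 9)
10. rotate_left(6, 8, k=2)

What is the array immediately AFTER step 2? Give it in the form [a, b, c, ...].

Answer: [C, G, F, I, J, D, B, E, A, H]

Derivation:
After 1 (reverse(7, 8)): [C, G, D, I, J, F, B, E, A, H]
After 2 (swap(2, 5)): [C, G, F, I, J, D, B, E, A, H]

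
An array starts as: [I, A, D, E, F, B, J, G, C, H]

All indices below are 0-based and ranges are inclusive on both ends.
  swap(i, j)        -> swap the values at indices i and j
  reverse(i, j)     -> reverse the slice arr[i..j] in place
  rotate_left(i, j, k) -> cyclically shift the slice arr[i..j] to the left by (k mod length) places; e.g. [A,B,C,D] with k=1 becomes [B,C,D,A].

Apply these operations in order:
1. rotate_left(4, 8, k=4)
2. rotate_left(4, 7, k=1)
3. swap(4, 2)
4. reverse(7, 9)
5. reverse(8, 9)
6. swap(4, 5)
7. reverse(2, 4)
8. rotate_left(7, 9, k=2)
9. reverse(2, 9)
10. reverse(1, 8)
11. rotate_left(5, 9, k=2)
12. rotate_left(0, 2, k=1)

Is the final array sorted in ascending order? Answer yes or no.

After 1 (rotate_left(4, 8, k=4)): [I, A, D, E, C, F, B, J, G, H]
After 2 (rotate_left(4, 7, k=1)): [I, A, D, E, F, B, J, C, G, H]
After 3 (swap(4, 2)): [I, A, F, E, D, B, J, C, G, H]
After 4 (reverse(7, 9)): [I, A, F, E, D, B, J, H, G, C]
After 5 (reverse(8, 9)): [I, A, F, E, D, B, J, H, C, G]
After 6 (swap(4, 5)): [I, A, F, E, B, D, J, H, C, G]
After 7 (reverse(2, 4)): [I, A, B, E, F, D, J, H, C, G]
After 8 (rotate_left(7, 9, k=2)): [I, A, B, E, F, D, J, G, H, C]
After 9 (reverse(2, 9)): [I, A, C, H, G, J, D, F, E, B]
After 10 (reverse(1, 8)): [I, E, F, D, J, G, H, C, A, B]
After 11 (rotate_left(5, 9, k=2)): [I, E, F, D, J, C, A, B, G, H]
After 12 (rotate_left(0, 2, k=1)): [E, F, I, D, J, C, A, B, G, H]

Answer: no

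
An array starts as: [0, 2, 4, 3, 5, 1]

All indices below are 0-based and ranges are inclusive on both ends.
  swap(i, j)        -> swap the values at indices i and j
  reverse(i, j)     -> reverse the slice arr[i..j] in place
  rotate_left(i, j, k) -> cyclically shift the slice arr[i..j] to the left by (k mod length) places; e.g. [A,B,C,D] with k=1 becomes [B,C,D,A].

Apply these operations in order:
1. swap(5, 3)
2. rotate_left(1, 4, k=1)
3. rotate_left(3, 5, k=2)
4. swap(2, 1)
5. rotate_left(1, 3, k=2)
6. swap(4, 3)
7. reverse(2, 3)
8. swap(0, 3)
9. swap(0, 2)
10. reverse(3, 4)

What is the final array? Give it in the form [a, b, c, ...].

After 1 (swap(5, 3)): [0, 2, 4, 1, 5, 3]
After 2 (rotate_left(1, 4, k=1)): [0, 4, 1, 5, 2, 3]
After 3 (rotate_left(3, 5, k=2)): [0, 4, 1, 3, 5, 2]
After 4 (swap(2, 1)): [0, 1, 4, 3, 5, 2]
After 5 (rotate_left(1, 3, k=2)): [0, 3, 1, 4, 5, 2]
After 6 (swap(4, 3)): [0, 3, 1, 5, 4, 2]
After 7 (reverse(2, 3)): [0, 3, 5, 1, 4, 2]
After 8 (swap(0, 3)): [1, 3, 5, 0, 4, 2]
After 9 (swap(0, 2)): [5, 3, 1, 0, 4, 2]
After 10 (reverse(3, 4)): [5, 3, 1, 4, 0, 2]

Answer: [5, 3, 1, 4, 0, 2]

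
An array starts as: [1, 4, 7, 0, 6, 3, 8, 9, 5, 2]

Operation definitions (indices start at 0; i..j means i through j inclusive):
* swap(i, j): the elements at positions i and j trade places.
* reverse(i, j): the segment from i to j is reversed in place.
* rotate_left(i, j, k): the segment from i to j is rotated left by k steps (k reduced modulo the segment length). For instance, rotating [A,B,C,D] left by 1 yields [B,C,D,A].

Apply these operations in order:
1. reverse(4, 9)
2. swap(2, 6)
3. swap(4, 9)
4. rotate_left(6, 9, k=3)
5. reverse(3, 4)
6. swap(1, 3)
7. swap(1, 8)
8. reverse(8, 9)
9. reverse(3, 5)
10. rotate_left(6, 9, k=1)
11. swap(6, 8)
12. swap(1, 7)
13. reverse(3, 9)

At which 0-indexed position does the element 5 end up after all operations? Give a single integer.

After 1 (reverse(4, 9)): [1, 4, 7, 0, 2, 5, 9, 8, 3, 6]
After 2 (swap(2, 6)): [1, 4, 9, 0, 2, 5, 7, 8, 3, 6]
After 3 (swap(4, 9)): [1, 4, 9, 0, 6, 5, 7, 8, 3, 2]
After 4 (rotate_left(6, 9, k=3)): [1, 4, 9, 0, 6, 5, 2, 7, 8, 3]
After 5 (reverse(3, 4)): [1, 4, 9, 6, 0, 5, 2, 7, 8, 3]
After 6 (swap(1, 3)): [1, 6, 9, 4, 0, 5, 2, 7, 8, 3]
After 7 (swap(1, 8)): [1, 8, 9, 4, 0, 5, 2, 7, 6, 3]
After 8 (reverse(8, 9)): [1, 8, 9, 4, 0, 5, 2, 7, 3, 6]
After 9 (reverse(3, 5)): [1, 8, 9, 5, 0, 4, 2, 7, 3, 6]
After 10 (rotate_left(6, 9, k=1)): [1, 8, 9, 5, 0, 4, 7, 3, 6, 2]
After 11 (swap(6, 8)): [1, 8, 9, 5, 0, 4, 6, 3, 7, 2]
After 12 (swap(1, 7)): [1, 3, 9, 5, 0, 4, 6, 8, 7, 2]
After 13 (reverse(3, 9)): [1, 3, 9, 2, 7, 8, 6, 4, 0, 5]

Answer: 9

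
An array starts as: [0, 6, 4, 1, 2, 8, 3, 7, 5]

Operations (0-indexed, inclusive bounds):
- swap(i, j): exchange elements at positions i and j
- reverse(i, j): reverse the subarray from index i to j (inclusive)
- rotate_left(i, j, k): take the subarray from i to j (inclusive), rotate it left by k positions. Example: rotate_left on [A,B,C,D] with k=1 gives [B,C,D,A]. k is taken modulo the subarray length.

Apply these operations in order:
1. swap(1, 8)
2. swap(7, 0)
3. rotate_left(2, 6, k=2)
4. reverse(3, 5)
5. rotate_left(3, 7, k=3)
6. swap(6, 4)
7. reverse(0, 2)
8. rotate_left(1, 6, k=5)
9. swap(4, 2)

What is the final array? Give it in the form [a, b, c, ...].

After 1 (swap(1, 8)): [0, 5, 4, 1, 2, 8, 3, 7, 6]
After 2 (swap(7, 0)): [7, 5, 4, 1, 2, 8, 3, 0, 6]
After 3 (rotate_left(2, 6, k=2)): [7, 5, 2, 8, 3, 4, 1, 0, 6]
After 4 (reverse(3, 5)): [7, 5, 2, 4, 3, 8, 1, 0, 6]
After 5 (rotate_left(3, 7, k=3)): [7, 5, 2, 1, 0, 4, 3, 8, 6]
After 6 (swap(6, 4)): [7, 5, 2, 1, 3, 4, 0, 8, 6]
After 7 (reverse(0, 2)): [2, 5, 7, 1, 3, 4, 0, 8, 6]
After 8 (rotate_left(1, 6, k=5)): [2, 0, 5, 7, 1, 3, 4, 8, 6]
After 9 (swap(4, 2)): [2, 0, 1, 7, 5, 3, 4, 8, 6]

Answer: [2, 0, 1, 7, 5, 3, 4, 8, 6]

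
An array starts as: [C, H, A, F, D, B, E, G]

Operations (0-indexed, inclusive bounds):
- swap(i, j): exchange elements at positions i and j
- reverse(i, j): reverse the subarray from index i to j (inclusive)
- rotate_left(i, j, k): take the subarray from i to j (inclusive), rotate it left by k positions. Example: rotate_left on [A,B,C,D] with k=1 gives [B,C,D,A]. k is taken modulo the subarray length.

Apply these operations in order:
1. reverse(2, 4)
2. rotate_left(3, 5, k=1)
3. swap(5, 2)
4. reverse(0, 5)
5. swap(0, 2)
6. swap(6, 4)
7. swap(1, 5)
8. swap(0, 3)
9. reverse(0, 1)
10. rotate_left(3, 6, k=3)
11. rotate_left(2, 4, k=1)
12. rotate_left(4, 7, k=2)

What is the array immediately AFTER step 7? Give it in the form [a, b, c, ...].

Answer: [A, C, D, F, E, B, H, G]

Derivation:
After 1 (reverse(2, 4)): [C, H, D, F, A, B, E, G]
After 2 (rotate_left(3, 5, k=1)): [C, H, D, A, B, F, E, G]
After 3 (swap(5, 2)): [C, H, F, A, B, D, E, G]
After 4 (reverse(0, 5)): [D, B, A, F, H, C, E, G]
After 5 (swap(0, 2)): [A, B, D, F, H, C, E, G]
After 6 (swap(6, 4)): [A, B, D, F, E, C, H, G]
After 7 (swap(1, 5)): [A, C, D, F, E, B, H, G]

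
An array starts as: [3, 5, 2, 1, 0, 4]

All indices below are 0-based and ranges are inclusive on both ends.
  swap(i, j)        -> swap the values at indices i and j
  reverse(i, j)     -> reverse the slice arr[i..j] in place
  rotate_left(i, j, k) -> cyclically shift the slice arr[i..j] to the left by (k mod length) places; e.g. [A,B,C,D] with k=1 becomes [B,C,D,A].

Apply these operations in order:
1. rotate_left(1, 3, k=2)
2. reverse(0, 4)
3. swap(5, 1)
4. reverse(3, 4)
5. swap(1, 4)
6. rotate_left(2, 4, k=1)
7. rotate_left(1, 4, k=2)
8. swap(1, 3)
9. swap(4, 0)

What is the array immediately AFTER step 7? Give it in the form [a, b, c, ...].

After 1 (rotate_left(1, 3, k=2)): [3, 1, 5, 2, 0, 4]
After 2 (reverse(0, 4)): [0, 2, 5, 1, 3, 4]
After 3 (swap(5, 1)): [0, 4, 5, 1, 3, 2]
After 4 (reverse(3, 4)): [0, 4, 5, 3, 1, 2]
After 5 (swap(1, 4)): [0, 1, 5, 3, 4, 2]
After 6 (rotate_left(2, 4, k=1)): [0, 1, 3, 4, 5, 2]
After 7 (rotate_left(1, 4, k=2)): [0, 4, 5, 1, 3, 2]

Answer: [0, 4, 5, 1, 3, 2]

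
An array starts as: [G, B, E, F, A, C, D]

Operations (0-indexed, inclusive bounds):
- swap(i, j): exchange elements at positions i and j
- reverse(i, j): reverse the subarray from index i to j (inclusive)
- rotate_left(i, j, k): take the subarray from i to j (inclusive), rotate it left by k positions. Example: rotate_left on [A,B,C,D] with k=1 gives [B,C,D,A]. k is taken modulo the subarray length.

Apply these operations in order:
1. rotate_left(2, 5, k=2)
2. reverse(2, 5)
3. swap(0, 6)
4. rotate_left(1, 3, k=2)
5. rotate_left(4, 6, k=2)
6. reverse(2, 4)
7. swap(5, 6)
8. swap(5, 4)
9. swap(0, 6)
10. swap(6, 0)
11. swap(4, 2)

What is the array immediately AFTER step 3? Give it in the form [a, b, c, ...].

After 1 (rotate_left(2, 5, k=2)): [G, B, A, C, E, F, D]
After 2 (reverse(2, 5)): [G, B, F, E, C, A, D]
After 3 (swap(0, 6)): [D, B, F, E, C, A, G]

Answer: [D, B, F, E, C, A, G]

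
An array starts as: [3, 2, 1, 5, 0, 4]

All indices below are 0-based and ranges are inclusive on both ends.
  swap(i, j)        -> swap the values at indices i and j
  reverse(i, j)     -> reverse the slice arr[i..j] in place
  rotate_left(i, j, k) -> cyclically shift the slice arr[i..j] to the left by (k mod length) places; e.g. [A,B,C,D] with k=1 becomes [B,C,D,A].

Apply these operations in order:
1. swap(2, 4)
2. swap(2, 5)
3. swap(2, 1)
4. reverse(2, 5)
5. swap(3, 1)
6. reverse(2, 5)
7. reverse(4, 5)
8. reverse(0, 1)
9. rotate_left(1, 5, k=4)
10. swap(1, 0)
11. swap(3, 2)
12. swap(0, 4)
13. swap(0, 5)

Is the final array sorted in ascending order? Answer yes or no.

Answer: yes

Derivation:
After 1 (swap(2, 4)): [3, 2, 0, 5, 1, 4]
After 2 (swap(2, 5)): [3, 2, 4, 5, 1, 0]
After 3 (swap(2, 1)): [3, 4, 2, 5, 1, 0]
After 4 (reverse(2, 5)): [3, 4, 0, 1, 5, 2]
After 5 (swap(3, 1)): [3, 1, 0, 4, 5, 2]
After 6 (reverse(2, 5)): [3, 1, 2, 5, 4, 0]
After 7 (reverse(4, 5)): [3, 1, 2, 5, 0, 4]
After 8 (reverse(0, 1)): [1, 3, 2, 5, 0, 4]
After 9 (rotate_left(1, 5, k=4)): [1, 4, 3, 2, 5, 0]
After 10 (swap(1, 0)): [4, 1, 3, 2, 5, 0]
After 11 (swap(3, 2)): [4, 1, 2, 3, 5, 0]
After 12 (swap(0, 4)): [5, 1, 2, 3, 4, 0]
After 13 (swap(0, 5)): [0, 1, 2, 3, 4, 5]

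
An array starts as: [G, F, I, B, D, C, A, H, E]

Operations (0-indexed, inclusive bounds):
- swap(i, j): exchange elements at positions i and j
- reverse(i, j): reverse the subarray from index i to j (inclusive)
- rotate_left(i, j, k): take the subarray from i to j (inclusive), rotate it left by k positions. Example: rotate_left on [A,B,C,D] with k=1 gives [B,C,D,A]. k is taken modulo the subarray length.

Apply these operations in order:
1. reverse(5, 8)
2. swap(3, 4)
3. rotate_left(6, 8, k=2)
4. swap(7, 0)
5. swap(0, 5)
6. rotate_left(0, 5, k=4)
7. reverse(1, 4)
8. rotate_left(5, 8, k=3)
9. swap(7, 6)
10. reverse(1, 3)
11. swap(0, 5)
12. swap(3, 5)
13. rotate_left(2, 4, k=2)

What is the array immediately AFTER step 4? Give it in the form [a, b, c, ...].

Answer: [H, F, I, D, B, E, C, G, A]

Derivation:
After 1 (reverse(5, 8)): [G, F, I, B, D, E, H, A, C]
After 2 (swap(3, 4)): [G, F, I, D, B, E, H, A, C]
After 3 (rotate_left(6, 8, k=2)): [G, F, I, D, B, E, C, H, A]
After 4 (swap(7, 0)): [H, F, I, D, B, E, C, G, A]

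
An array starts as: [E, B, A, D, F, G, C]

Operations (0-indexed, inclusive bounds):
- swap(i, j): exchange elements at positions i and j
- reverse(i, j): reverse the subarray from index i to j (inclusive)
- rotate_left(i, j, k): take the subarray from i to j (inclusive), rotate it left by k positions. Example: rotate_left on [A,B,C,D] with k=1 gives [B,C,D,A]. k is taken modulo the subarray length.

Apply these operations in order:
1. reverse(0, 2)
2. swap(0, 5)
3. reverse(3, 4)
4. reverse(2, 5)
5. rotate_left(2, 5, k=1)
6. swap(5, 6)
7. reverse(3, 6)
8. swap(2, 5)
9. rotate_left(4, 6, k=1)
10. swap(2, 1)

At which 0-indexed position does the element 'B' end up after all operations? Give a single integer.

Answer: 2

Derivation:
After 1 (reverse(0, 2)): [A, B, E, D, F, G, C]
After 2 (swap(0, 5)): [G, B, E, D, F, A, C]
After 3 (reverse(3, 4)): [G, B, E, F, D, A, C]
After 4 (reverse(2, 5)): [G, B, A, D, F, E, C]
After 5 (rotate_left(2, 5, k=1)): [G, B, D, F, E, A, C]
After 6 (swap(5, 6)): [G, B, D, F, E, C, A]
After 7 (reverse(3, 6)): [G, B, D, A, C, E, F]
After 8 (swap(2, 5)): [G, B, E, A, C, D, F]
After 9 (rotate_left(4, 6, k=1)): [G, B, E, A, D, F, C]
After 10 (swap(2, 1)): [G, E, B, A, D, F, C]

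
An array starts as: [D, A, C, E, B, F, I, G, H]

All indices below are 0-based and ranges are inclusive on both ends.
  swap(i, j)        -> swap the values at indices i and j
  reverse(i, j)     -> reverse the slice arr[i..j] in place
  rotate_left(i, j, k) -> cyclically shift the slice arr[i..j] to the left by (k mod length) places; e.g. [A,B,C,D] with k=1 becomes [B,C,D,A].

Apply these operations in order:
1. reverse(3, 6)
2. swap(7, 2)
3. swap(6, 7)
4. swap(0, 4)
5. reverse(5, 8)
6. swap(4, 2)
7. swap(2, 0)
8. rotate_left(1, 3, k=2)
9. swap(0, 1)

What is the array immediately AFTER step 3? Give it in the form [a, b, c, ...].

Answer: [D, A, G, I, F, B, C, E, H]

Derivation:
After 1 (reverse(3, 6)): [D, A, C, I, F, B, E, G, H]
After 2 (swap(7, 2)): [D, A, G, I, F, B, E, C, H]
After 3 (swap(6, 7)): [D, A, G, I, F, B, C, E, H]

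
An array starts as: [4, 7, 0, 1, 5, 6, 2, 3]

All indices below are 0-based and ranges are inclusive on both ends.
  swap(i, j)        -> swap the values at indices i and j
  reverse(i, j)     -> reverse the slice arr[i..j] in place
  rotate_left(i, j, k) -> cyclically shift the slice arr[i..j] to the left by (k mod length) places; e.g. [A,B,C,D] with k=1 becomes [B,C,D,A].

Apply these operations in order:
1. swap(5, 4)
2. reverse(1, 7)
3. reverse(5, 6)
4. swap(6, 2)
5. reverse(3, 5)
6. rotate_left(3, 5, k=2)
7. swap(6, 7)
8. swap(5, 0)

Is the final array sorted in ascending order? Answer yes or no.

Answer: no

Derivation:
After 1 (swap(5, 4)): [4, 7, 0, 1, 6, 5, 2, 3]
After 2 (reverse(1, 7)): [4, 3, 2, 5, 6, 1, 0, 7]
After 3 (reverse(5, 6)): [4, 3, 2, 5, 6, 0, 1, 7]
After 4 (swap(6, 2)): [4, 3, 1, 5, 6, 0, 2, 7]
After 5 (reverse(3, 5)): [4, 3, 1, 0, 6, 5, 2, 7]
After 6 (rotate_left(3, 5, k=2)): [4, 3, 1, 5, 0, 6, 2, 7]
After 7 (swap(6, 7)): [4, 3, 1, 5, 0, 6, 7, 2]
After 8 (swap(5, 0)): [6, 3, 1, 5, 0, 4, 7, 2]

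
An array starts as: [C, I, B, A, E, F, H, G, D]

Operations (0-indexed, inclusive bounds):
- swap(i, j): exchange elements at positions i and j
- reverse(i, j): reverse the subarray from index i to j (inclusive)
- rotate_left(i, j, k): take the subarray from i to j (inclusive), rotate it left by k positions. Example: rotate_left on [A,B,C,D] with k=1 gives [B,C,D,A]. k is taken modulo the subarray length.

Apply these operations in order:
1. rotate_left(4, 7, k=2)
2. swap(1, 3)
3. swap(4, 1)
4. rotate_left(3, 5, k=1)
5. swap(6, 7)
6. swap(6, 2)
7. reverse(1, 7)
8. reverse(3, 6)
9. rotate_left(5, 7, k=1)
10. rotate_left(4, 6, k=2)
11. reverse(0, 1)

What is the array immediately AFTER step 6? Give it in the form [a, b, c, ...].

After 1 (rotate_left(4, 7, k=2)): [C, I, B, A, H, G, E, F, D]
After 2 (swap(1, 3)): [C, A, B, I, H, G, E, F, D]
After 3 (swap(4, 1)): [C, H, B, I, A, G, E, F, D]
After 4 (rotate_left(3, 5, k=1)): [C, H, B, A, G, I, E, F, D]
After 5 (swap(6, 7)): [C, H, B, A, G, I, F, E, D]
After 6 (swap(6, 2)): [C, H, F, A, G, I, B, E, D]

Answer: [C, H, F, A, G, I, B, E, D]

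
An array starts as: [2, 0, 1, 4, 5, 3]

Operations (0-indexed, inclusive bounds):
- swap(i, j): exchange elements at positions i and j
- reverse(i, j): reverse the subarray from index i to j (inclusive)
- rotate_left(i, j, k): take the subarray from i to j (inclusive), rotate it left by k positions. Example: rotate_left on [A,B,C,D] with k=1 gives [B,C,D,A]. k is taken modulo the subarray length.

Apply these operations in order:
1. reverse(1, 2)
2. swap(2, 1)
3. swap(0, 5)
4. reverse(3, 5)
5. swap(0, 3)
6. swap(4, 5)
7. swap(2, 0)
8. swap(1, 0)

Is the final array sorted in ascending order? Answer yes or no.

After 1 (reverse(1, 2)): [2, 1, 0, 4, 5, 3]
After 2 (swap(2, 1)): [2, 0, 1, 4, 5, 3]
After 3 (swap(0, 5)): [3, 0, 1, 4, 5, 2]
After 4 (reverse(3, 5)): [3, 0, 1, 2, 5, 4]
After 5 (swap(0, 3)): [2, 0, 1, 3, 5, 4]
After 6 (swap(4, 5)): [2, 0, 1, 3, 4, 5]
After 7 (swap(2, 0)): [1, 0, 2, 3, 4, 5]
After 8 (swap(1, 0)): [0, 1, 2, 3, 4, 5]

Answer: yes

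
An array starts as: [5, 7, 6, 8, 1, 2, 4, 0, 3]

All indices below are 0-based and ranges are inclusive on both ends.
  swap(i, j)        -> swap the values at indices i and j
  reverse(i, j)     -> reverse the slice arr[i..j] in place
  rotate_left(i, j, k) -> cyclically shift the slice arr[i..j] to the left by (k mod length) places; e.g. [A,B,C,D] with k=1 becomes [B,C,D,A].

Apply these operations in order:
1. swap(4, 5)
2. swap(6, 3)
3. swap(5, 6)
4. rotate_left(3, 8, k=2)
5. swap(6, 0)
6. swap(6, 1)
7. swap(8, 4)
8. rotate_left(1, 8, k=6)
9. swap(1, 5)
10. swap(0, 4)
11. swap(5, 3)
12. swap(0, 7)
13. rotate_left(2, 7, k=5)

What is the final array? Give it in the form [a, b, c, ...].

Answer: [0, 8, 6, 1, 4, 3, 5, 2, 7]

Derivation:
After 1 (swap(4, 5)): [5, 7, 6, 8, 2, 1, 4, 0, 3]
After 2 (swap(6, 3)): [5, 7, 6, 4, 2, 1, 8, 0, 3]
After 3 (swap(5, 6)): [5, 7, 6, 4, 2, 8, 1, 0, 3]
After 4 (rotate_left(3, 8, k=2)): [5, 7, 6, 8, 1, 0, 3, 4, 2]
After 5 (swap(6, 0)): [3, 7, 6, 8, 1, 0, 5, 4, 2]
After 6 (swap(6, 1)): [3, 5, 6, 8, 1, 0, 7, 4, 2]
After 7 (swap(8, 4)): [3, 5, 6, 8, 2, 0, 7, 4, 1]
After 8 (rotate_left(1, 8, k=6)): [3, 4, 1, 5, 6, 8, 2, 0, 7]
After 9 (swap(1, 5)): [3, 8, 1, 5, 6, 4, 2, 0, 7]
After 10 (swap(0, 4)): [6, 8, 1, 5, 3, 4, 2, 0, 7]
After 11 (swap(5, 3)): [6, 8, 1, 4, 3, 5, 2, 0, 7]
After 12 (swap(0, 7)): [0, 8, 1, 4, 3, 5, 2, 6, 7]
After 13 (rotate_left(2, 7, k=5)): [0, 8, 6, 1, 4, 3, 5, 2, 7]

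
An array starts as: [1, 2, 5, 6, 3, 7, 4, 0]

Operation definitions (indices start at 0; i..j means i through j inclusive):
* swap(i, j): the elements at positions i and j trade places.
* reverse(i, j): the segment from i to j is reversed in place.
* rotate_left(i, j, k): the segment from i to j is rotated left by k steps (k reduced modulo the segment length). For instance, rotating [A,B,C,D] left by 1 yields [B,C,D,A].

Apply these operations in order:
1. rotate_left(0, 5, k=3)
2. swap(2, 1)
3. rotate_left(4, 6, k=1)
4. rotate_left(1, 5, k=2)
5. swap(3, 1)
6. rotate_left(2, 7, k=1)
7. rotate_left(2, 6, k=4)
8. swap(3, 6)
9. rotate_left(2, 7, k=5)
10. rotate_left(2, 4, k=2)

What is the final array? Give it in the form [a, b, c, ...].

After 1 (rotate_left(0, 5, k=3)): [6, 3, 7, 1, 2, 5, 4, 0]
After 2 (swap(2, 1)): [6, 7, 3, 1, 2, 5, 4, 0]
After 3 (rotate_left(4, 6, k=1)): [6, 7, 3, 1, 5, 4, 2, 0]
After 4 (rotate_left(1, 5, k=2)): [6, 1, 5, 4, 7, 3, 2, 0]
After 5 (swap(3, 1)): [6, 4, 5, 1, 7, 3, 2, 0]
After 6 (rotate_left(2, 7, k=1)): [6, 4, 1, 7, 3, 2, 0, 5]
After 7 (rotate_left(2, 6, k=4)): [6, 4, 0, 1, 7, 3, 2, 5]
After 8 (swap(3, 6)): [6, 4, 0, 2, 7, 3, 1, 5]
After 9 (rotate_left(2, 7, k=5)): [6, 4, 5, 0, 2, 7, 3, 1]
After 10 (rotate_left(2, 4, k=2)): [6, 4, 2, 5, 0, 7, 3, 1]

Answer: [6, 4, 2, 5, 0, 7, 3, 1]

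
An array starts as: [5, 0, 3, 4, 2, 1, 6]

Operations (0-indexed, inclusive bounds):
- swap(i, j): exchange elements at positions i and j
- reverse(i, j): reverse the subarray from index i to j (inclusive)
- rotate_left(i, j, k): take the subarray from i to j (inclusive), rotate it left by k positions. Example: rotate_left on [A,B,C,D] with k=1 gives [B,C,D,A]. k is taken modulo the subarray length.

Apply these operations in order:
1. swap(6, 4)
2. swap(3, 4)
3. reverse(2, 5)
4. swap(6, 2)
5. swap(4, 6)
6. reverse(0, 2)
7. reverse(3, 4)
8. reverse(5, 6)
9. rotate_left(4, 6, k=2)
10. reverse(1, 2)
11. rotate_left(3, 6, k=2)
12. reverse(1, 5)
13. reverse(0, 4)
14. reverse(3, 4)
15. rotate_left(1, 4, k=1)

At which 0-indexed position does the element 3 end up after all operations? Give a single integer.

After 1 (swap(6, 4)): [5, 0, 3, 4, 6, 1, 2]
After 2 (swap(3, 4)): [5, 0, 3, 6, 4, 1, 2]
After 3 (reverse(2, 5)): [5, 0, 1, 4, 6, 3, 2]
After 4 (swap(6, 2)): [5, 0, 2, 4, 6, 3, 1]
After 5 (swap(4, 6)): [5, 0, 2, 4, 1, 3, 6]
After 6 (reverse(0, 2)): [2, 0, 5, 4, 1, 3, 6]
After 7 (reverse(3, 4)): [2, 0, 5, 1, 4, 3, 6]
After 8 (reverse(5, 6)): [2, 0, 5, 1, 4, 6, 3]
After 9 (rotate_left(4, 6, k=2)): [2, 0, 5, 1, 3, 4, 6]
After 10 (reverse(1, 2)): [2, 5, 0, 1, 3, 4, 6]
After 11 (rotate_left(3, 6, k=2)): [2, 5, 0, 4, 6, 1, 3]
After 12 (reverse(1, 5)): [2, 1, 6, 4, 0, 5, 3]
After 13 (reverse(0, 4)): [0, 4, 6, 1, 2, 5, 3]
After 14 (reverse(3, 4)): [0, 4, 6, 2, 1, 5, 3]
After 15 (rotate_left(1, 4, k=1)): [0, 6, 2, 1, 4, 5, 3]

Answer: 6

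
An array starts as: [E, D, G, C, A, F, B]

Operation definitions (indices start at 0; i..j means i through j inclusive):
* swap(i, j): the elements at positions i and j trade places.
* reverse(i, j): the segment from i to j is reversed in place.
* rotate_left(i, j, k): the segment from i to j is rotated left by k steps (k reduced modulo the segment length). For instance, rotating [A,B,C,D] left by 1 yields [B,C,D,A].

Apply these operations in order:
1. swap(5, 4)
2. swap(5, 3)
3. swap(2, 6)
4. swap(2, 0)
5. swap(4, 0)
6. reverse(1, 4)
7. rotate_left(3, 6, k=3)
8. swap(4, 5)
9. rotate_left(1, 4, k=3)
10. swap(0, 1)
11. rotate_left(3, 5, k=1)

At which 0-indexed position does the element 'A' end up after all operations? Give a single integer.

After 1 (swap(5, 4)): [E, D, G, C, F, A, B]
After 2 (swap(5, 3)): [E, D, G, A, F, C, B]
After 3 (swap(2, 6)): [E, D, B, A, F, C, G]
After 4 (swap(2, 0)): [B, D, E, A, F, C, G]
After 5 (swap(4, 0)): [F, D, E, A, B, C, G]
After 6 (reverse(1, 4)): [F, B, A, E, D, C, G]
After 7 (rotate_left(3, 6, k=3)): [F, B, A, G, E, D, C]
After 8 (swap(4, 5)): [F, B, A, G, D, E, C]
After 9 (rotate_left(1, 4, k=3)): [F, D, B, A, G, E, C]
After 10 (swap(0, 1)): [D, F, B, A, G, E, C]
After 11 (rotate_left(3, 5, k=1)): [D, F, B, G, E, A, C]

Answer: 5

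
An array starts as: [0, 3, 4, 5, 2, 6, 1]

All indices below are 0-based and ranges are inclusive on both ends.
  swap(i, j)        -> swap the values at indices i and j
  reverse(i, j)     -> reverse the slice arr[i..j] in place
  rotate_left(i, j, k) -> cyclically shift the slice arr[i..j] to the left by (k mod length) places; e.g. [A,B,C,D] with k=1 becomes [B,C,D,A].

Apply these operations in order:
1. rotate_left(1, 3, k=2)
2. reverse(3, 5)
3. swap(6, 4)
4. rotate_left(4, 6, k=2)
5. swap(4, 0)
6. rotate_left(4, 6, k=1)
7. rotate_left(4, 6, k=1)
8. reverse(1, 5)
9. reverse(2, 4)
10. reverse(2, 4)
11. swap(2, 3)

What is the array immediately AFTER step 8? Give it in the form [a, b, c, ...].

Answer: [2, 0, 4, 6, 3, 5, 1]

Derivation:
After 1 (rotate_left(1, 3, k=2)): [0, 5, 3, 4, 2, 6, 1]
After 2 (reverse(3, 5)): [0, 5, 3, 6, 2, 4, 1]
After 3 (swap(6, 4)): [0, 5, 3, 6, 1, 4, 2]
After 4 (rotate_left(4, 6, k=2)): [0, 5, 3, 6, 2, 1, 4]
After 5 (swap(4, 0)): [2, 5, 3, 6, 0, 1, 4]
After 6 (rotate_left(4, 6, k=1)): [2, 5, 3, 6, 1, 4, 0]
After 7 (rotate_left(4, 6, k=1)): [2, 5, 3, 6, 4, 0, 1]
After 8 (reverse(1, 5)): [2, 0, 4, 6, 3, 5, 1]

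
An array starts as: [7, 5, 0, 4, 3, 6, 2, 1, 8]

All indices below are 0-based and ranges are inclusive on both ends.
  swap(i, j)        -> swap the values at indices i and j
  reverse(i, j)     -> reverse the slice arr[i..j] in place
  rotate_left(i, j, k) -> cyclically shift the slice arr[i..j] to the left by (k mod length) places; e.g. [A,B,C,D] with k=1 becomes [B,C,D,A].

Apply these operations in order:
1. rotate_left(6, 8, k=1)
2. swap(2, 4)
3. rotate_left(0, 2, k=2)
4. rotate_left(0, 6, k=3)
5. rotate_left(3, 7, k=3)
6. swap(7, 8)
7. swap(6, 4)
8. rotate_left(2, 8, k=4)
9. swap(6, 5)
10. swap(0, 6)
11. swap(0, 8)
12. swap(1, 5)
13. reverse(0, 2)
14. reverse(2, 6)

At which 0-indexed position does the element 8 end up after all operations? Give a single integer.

After 1 (rotate_left(6, 8, k=1)): [7, 5, 0, 4, 3, 6, 1, 8, 2]
After 2 (swap(2, 4)): [7, 5, 3, 4, 0, 6, 1, 8, 2]
After 3 (rotate_left(0, 2, k=2)): [3, 7, 5, 4, 0, 6, 1, 8, 2]
After 4 (rotate_left(0, 6, k=3)): [4, 0, 6, 1, 3, 7, 5, 8, 2]
After 5 (rotate_left(3, 7, k=3)): [4, 0, 6, 5, 8, 1, 3, 7, 2]
After 6 (swap(7, 8)): [4, 0, 6, 5, 8, 1, 3, 2, 7]
After 7 (swap(6, 4)): [4, 0, 6, 5, 3, 1, 8, 2, 7]
After 8 (rotate_left(2, 8, k=4)): [4, 0, 8, 2, 7, 6, 5, 3, 1]
After 9 (swap(6, 5)): [4, 0, 8, 2, 7, 5, 6, 3, 1]
After 10 (swap(0, 6)): [6, 0, 8, 2, 7, 5, 4, 3, 1]
After 11 (swap(0, 8)): [1, 0, 8, 2, 7, 5, 4, 3, 6]
After 12 (swap(1, 5)): [1, 5, 8, 2, 7, 0, 4, 3, 6]
After 13 (reverse(0, 2)): [8, 5, 1, 2, 7, 0, 4, 3, 6]
After 14 (reverse(2, 6)): [8, 5, 4, 0, 7, 2, 1, 3, 6]

Answer: 0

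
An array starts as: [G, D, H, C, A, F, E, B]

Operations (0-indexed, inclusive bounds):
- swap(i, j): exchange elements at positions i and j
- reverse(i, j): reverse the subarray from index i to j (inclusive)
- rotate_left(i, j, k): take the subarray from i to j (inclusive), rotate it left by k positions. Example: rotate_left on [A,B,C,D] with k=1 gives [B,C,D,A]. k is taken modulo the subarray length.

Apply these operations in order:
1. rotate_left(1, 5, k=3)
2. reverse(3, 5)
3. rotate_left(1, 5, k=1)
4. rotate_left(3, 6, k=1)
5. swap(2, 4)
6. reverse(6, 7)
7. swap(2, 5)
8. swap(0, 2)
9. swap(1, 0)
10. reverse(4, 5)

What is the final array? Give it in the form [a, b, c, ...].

After 1 (rotate_left(1, 5, k=3)): [G, A, F, D, H, C, E, B]
After 2 (reverse(3, 5)): [G, A, F, C, H, D, E, B]
After 3 (rotate_left(1, 5, k=1)): [G, F, C, H, D, A, E, B]
After 4 (rotate_left(3, 6, k=1)): [G, F, C, D, A, E, H, B]
After 5 (swap(2, 4)): [G, F, A, D, C, E, H, B]
After 6 (reverse(6, 7)): [G, F, A, D, C, E, B, H]
After 7 (swap(2, 5)): [G, F, E, D, C, A, B, H]
After 8 (swap(0, 2)): [E, F, G, D, C, A, B, H]
After 9 (swap(1, 0)): [F, E, G, D, C, A, B, H]
After 10 (reverse(4, 5)): [F, E, G, D, A, C, B, H]

Answer: [F, E, G, D, A, C, B, H]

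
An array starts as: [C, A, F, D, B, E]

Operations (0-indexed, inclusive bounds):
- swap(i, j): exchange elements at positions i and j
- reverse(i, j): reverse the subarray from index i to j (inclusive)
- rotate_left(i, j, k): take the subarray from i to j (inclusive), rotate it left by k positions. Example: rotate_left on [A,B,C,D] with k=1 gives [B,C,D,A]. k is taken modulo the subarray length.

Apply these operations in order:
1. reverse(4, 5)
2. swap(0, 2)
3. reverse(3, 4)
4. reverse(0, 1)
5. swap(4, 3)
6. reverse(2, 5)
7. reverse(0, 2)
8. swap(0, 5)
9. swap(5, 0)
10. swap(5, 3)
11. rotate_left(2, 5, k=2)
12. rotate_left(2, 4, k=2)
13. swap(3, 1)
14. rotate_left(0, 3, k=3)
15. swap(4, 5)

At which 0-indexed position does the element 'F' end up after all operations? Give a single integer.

After 1 (reverse(4, 5)): [C, A, F, D, E, B]
After 2 (swap(0, 2)): [F, A, C, D, E, B]
After 3 (reverse(3, 4)): [F, A, C, E, D, B]
After 4 (reverse(0, 1)): [A, F, C, E, D, B]
After 5 (swap(4, 3)): [A, F, C, D, E, B]
After 6 (reverse(2, 5)): [A, F, B, E, D, C]
After 7 (reverse(0, 2)): [B, F, A, E, D, C]
After 8 (swap(0, 5)): [C, F, A, E, D, B]
After 9 (swap(5, 0)): [B, F, A, E, D, C]
After 10 (swap(5, 3)): [B, F, A, C, D, E]
After 11 (rotate_left(2, 5, k=2)): [B, F, D, E, A, C]
After 12 (rotate_left(2, 4, k=2)): [B, F, A, D, E, C]
After 13 (swap(3, 1)): [B, D, A, F, E, C]
After 14 (rotate_left(0, 3, k=3)): [F, B, D, A, E, C]
After 15 (swap(4, 5)): [F, B, D, A, C, E]

Answer: 0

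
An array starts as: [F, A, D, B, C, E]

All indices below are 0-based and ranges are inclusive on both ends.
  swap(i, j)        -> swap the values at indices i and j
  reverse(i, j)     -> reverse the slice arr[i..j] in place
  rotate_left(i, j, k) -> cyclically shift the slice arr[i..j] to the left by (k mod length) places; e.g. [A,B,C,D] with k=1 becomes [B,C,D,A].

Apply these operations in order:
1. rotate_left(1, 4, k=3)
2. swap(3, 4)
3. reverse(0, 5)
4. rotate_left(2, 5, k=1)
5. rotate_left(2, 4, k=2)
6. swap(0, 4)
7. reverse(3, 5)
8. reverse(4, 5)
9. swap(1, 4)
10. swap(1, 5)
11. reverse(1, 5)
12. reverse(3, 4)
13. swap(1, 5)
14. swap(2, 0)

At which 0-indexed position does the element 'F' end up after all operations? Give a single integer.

Answer: 3

Derivation:
After 1 (rotate_left(1, 4, k=3)): [F, C, A, D, B, E]
After 2 (swap(3, 4)): [F, C, A, B, D, E]
After 3 (reverse(0, 5)): [E, D, B, A, C, F]
After 4 (rotate_left(2, 5, k=1)): [E, D, A, C, F, B]
After 5 (rotate_left(2, 4, k=2)): [E, D, F, A, C, B]
After 6 (swap(0, 4)): [C, D, F, A, E, B]
After 7 (reverse(3, 5)): [C, D, F, B, E, A]
After 8 (reverse(4, 5)): [C, D, F, B, A, E]
After 9 (swap(1, 4)): [C, A, F, B, D, E]
After 10 (swap(1, 5)): [C, E, F, B, D, A]
After 11 (reverse(1, 5)): [C, A, D, B, F, E]
After 12 (reverse(3, 4)): [C, A, D, F, B, E]
After 13 (swap(1, 5)): [C, E, D, F, B, A]
After 14 (swap(2, 0)): [D, E, C, F, B, A]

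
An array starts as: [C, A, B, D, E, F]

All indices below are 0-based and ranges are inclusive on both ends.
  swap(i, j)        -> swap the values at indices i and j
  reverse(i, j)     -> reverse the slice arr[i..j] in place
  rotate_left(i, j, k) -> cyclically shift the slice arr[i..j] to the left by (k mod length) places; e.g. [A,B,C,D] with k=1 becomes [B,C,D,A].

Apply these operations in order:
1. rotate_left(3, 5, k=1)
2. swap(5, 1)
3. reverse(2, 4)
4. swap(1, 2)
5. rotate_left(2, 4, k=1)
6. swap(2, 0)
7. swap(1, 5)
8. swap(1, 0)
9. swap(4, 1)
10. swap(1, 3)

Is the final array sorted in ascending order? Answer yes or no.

Answer: yes

Derivation:
After 1 (rotate_left(3, 5, k=1)): [C, A, B, E, F, D]
After 2 (swap(5, 1)): [C, D, B, E, F, A]
After 3 (reverse(2, 4)): [C, D, F, E, B, A]
After 4 (swap(1, 2)): [C, F, D, E, B, A]
After 5 (rotate_left(2, 4, k=1)): [C, F, E, B, D, A]
After 6 (swap(2, 0)): [E, F, C, B, D, A]
After 7 (swap(1, 5)): [E, A, C, B, D, F]
After 8 (swap(1, 0)): [A, E, C, B, D, F]
After 9 (swap(4, 1)): [A, D, C, B, E, F]
After 10 (swap(1, 3)): [A, B, C, D, E, F]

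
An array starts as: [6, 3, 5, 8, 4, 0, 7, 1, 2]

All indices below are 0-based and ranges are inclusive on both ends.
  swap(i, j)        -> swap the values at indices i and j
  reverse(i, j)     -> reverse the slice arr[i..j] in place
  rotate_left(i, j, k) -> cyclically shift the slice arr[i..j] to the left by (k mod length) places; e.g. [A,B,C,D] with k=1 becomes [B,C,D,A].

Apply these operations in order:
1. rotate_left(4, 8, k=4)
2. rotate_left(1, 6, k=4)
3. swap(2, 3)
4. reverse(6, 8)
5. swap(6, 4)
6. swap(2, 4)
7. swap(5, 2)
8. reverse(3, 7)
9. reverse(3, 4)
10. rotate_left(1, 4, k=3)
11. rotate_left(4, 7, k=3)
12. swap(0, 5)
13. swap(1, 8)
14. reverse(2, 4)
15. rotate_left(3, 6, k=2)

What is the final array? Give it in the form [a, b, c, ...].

Answer: [5, 2, 0, 6, 1, 8, 4, 3, 7]

Derivation:
After 1 (rotate_left(4, 8, k=4)): [6, 3, 5, 8, 2, 4, 0, 7, 1]
After 2 (rotate_left(1, 6, k=4)): [6, 4, 0, 3, 5, 8, 2, 7, 1]
After 3 (swap(2, 3)): [6, 4, 3, 0, 5, 8, 2, 7, 1]
After 4 (reverse(6, 8)): [6, 4, 3, 0, 5, 8, 1, 7, 2]
After 5 (swap(6, 4)): [6, 4, 3, 0, 1, 8, 5, 7, 2]
After 6 (swap(2, 4)): [6, 4, 1, 0, 3, 8, 5, 7, 2]
After 7 (swap(5, 2)): [6, 4, 8, 0, 3, 1, 5, 7, 2]
After 8 (reverse(3, 7)): [6, 4, 8, 7, 5, 1, 3, 0, 2]
After 9 (reverse(3, 4)): [6, 4, 8, 5, 7, 1, 3, 0, 2]
After 10 (rotate_left(1, 4, k=3)): [6, 7, 4, 8, 5, 1, 3, 0, 2]
After 11 (rotate_left(4, 7, k=3)): [6, 7, 4, 8, 0, 5, 1, 3, 2]
After 12 (swap(0, 5)): [5, 7, 4, 8, 0, 6, 1, 3, 2]
After 13 (swap(1, 8)): [5, 2, 4, 8, 0, 6, 1, 3, 7]
After 14 (reverse(2, 4)): [5, 2, 0, 8, 4, 6, 1, 3, 7]
After 15 (rotate_left(3, 6, k=2)): [5, 2, 0, 6, 1, 8, 4, 3, 7]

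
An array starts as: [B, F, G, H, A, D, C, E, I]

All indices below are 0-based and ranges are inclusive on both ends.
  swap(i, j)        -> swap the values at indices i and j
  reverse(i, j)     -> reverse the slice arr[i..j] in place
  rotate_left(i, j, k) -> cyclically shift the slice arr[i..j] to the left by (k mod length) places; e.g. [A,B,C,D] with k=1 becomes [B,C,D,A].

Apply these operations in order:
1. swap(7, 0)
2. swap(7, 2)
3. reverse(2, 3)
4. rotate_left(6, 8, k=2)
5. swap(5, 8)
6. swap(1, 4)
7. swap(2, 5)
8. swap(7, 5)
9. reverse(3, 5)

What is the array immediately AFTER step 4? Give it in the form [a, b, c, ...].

Answer: [E, F, H, B, A, D, I, C, G]

Derivation:
After 1 (swap(7, 0)): [E, F, G, H, A, D, C, B, I]
After 2 (swap(7, 2)): [E, F, B, H, A, D, C, G, I]
After 3 (reverse(2, 3)): [E, F, H, B, A, D, C, G, I]
After 4 (rotate_left(6, 8, k=2)): [E, F, H, B, A, D, I, C, G]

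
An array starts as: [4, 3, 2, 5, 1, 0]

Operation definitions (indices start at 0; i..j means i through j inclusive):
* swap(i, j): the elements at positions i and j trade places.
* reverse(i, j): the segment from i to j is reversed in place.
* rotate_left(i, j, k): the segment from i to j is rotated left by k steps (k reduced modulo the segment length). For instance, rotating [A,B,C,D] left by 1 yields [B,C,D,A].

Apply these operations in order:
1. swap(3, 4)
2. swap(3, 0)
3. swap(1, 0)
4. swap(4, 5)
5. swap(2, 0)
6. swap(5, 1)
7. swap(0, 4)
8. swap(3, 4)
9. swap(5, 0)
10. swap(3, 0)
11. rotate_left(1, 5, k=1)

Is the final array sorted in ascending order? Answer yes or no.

Answer: no

Derivation:
After 1 (swap(3, 4)): [4, 3, 2, 1, 5, 0]
After 2 (swap(3, 0)): [1, 3, 2, 4, 5, 0]
After 3 (swap(1, 0)): [3, 1, 2, 4, 5, 0]
After 4 (swap(4, 5)): [3, 1, 2, 4, 0, 5]
After 5 (swap(2, 0)): [2, 1, 3, 4, 0, 5]
After 6 (swap(5, 1)): [2, 5, 3, 4, 0, 1]
After 7 (swap(0, 4)): [0, 5, 3, 4, 2, 1]
After 8 (swap(3, 4)): [0, 5, 3, 2, 4, 1]
After 9 (swap(5, 0)): [1, 5, 3, 2, 4, 0]
After 10 (swap(3, 0)): [2, 5, 3, 1, 4, 0]
After 11 (rotate_left(1, 5, k=1)): [2, 3, 1, 4, 0, 5]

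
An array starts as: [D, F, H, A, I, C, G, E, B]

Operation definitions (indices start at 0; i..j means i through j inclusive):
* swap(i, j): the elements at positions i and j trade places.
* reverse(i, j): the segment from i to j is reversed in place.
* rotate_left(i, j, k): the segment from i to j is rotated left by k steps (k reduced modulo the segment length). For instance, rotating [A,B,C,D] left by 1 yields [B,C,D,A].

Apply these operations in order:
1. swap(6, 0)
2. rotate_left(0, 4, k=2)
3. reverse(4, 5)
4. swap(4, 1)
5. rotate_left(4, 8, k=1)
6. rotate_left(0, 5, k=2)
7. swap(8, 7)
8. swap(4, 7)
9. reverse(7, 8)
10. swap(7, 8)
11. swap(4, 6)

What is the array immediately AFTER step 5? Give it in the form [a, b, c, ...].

After 1 (swap(6, 0)): [G, F, H, A, I, C, D, E, B]
After 2 (rotate_left(0, 4, k=2)): [H, A, I, G, F, C, D, E, B]
After 3 (reverse(4, 5)): [H, A, I, G, C, F, D, E, B]
After 4 (swap(4, 1)): [H, C, I, G, A, F, D, E, B]
After 5 (rotate_left(4, 8, k=1)): [H, C, I, G, F, D, E, B, A]

Answer: [H, C, I, G, F, D, E, B, A]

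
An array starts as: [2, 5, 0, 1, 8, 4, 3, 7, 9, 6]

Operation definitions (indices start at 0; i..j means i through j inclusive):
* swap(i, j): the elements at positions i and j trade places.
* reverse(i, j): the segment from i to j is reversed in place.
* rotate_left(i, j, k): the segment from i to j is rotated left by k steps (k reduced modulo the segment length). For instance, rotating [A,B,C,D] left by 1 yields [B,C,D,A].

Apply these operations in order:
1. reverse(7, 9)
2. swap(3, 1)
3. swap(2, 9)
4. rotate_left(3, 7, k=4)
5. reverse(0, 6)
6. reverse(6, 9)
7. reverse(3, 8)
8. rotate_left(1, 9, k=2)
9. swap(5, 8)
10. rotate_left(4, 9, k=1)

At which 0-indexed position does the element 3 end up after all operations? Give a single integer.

Answer: 1

Derivation:
After 1 (reverse(7, 9)): [2, 5, 0, 1, 8, 4, 3, 6, 9, 7]
After 2 (swap(3, 1)): [2, 1, 0, 5, 8, 4, 3, 6, 9, 7]
After 3 (swap(2, 9)): [2, 1, 7, 5, 8, 4, 3, 6, 9, 0]
After 4 (rotate_left(3, 7, k=4)): [2, 1, 7, 6, 5, 8, 4, 3, 9, 0]
After 5 (reverse(0, 6)): [4, 8, 5, 6, 7, 1, 2, 3, 9, 0]
After 6 (reverse(6, 9)): [4, 8, 5, 6, 7, 1, 0, 9, 3, 2]
After 7 (reverse(3, 8)): [4, 8, 5, 3, 9, 0, 1, 7, 6, 2]
After 8 (rotate_left(1, 9, k=2)): [4, 3, 9, 0, 1, 7, 6, 2, 8, 5]
After 9 (swap(5, 8)): [4, 3, 9, 0, 1, 8, 6, 2, 7, 5]
After 10 (rotate_left(4, 9, k=1)): [4, 3, 9, 0, 8, 6, 2, 7, 5, 1]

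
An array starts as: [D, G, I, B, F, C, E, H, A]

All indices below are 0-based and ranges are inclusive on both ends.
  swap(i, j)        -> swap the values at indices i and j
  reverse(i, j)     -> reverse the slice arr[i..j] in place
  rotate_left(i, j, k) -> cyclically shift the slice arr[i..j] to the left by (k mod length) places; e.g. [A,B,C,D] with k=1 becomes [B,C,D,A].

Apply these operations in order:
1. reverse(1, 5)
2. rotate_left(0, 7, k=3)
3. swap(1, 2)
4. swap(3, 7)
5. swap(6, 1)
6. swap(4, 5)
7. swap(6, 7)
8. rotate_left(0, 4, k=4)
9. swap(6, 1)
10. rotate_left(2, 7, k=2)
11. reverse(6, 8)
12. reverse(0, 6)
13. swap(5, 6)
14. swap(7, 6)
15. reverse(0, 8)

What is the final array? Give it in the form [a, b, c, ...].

After 1 (reverse(1, 5)): [D, C, F, B, I, G, E, H, A]
After 2 (rotate_left(0, 7, k=3)): [B, I, G, E, H, D, C, F, A]
After 3 (swap(1, 2)): [B, G, I, E, H, D, C, F, A]
After 4 (swap(3, 7)): [B, G, I, F, H, D, C, E, A]
After 5 (swap(6, 1)): [B, C, I, F, H, D, G, E, A]
After 6 (swap(4, 5)): [B, C, I, F, D, H, G, E, A]
After 7 (swap(6, 7)): [B, C, I, F, D, H, E, G, A]
After 8 (rotate_left(0, 4, k=4)): [D, B, C, I, F, H, E, G, A]
After 9 (swap(6, 1)): [D, E, C, I, F, H, B, G, A]
After 10 (rotate_left(2, 7, k=2)): [D, E, F, H, B, G, C, I, A]
After 11 (reverse(6, 8)): [D, E, F, H, B, G, A, I, C]
After 12 (reverse(0, 6)): [A, G, B, H, F, E, D, I, C]
After 13 (swap(5, 6)): [A, G, B, H, F, D, E, I, C]
After 14 (swap(7, 6)): [A, G, B, H, F, D, I, E, C]
After 15 (reverse(0, 8)): [C, E, I, D, F, H, B, G, A]

Answer: [C, E, I, D, F, H, B, G, A]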